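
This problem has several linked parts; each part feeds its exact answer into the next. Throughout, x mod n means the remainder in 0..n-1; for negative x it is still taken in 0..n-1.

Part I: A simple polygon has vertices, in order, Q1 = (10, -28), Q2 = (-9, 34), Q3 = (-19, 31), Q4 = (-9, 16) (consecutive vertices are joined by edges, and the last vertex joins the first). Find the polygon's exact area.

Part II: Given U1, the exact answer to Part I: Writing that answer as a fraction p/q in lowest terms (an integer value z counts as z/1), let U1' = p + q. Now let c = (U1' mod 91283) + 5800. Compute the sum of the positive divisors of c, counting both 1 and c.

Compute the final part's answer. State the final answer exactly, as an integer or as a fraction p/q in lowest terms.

10416

Part I: cross terms: (10*34 - -9*-28)=88, (-9*31 - -19*34)=367, (-19*16 - -9*31)=-25, (-9*-28 - 10*16)=92; twice the area = |522| = 522; area = 261; answer 261
Part II: U1 = 261; threaded value p + q = 262; c = 6062; 6062 = 2 * 7 * 433; sigma = (1 + 2) * (1 + 7) * (1 + 433) = 3 * 8 * 434 = 10416; answer 10416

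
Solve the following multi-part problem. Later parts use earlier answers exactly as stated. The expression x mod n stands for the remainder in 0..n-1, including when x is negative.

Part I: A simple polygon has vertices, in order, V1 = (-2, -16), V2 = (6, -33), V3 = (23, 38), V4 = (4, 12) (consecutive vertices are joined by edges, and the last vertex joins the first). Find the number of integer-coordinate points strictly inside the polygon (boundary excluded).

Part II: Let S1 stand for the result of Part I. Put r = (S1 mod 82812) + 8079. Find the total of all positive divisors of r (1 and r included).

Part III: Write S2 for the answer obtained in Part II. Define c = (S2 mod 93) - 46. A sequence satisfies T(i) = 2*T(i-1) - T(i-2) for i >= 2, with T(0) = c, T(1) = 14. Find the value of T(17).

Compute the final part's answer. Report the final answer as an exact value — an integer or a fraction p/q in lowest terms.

Part I: cross terms: (-2*-33 - 6*-16)=162, (6*38 - 23*-33)=987, (23*12 - 4*38)=124, (4*-16 - -2*12)=-40; twice the area = |1233| = 1233; area = 1233/2; boundary points = 1 + 1 + 1 + 2 = 5; strictly interior points = area - boundary/2 + 1 = 615; answer 615
Part II: S1 = 615; r = 8694; 8694 = 2 * 3^3 * 7 * 23; sigma = (1 + 2) * (1 + 3 + 9 + 27) * (1 + 7) * (1 + 23) = 3 * 40 * 8 * 24 = 23040; answer 23040
Part III: S2 = 23040; c = 23; T(2) = 2*(14) - 1*(23) = 5; iterating: T(2)=5, T(3)=-4, T(4)=-13, T(5)=-22, T(6)=-31, T(7)=-40, T(8)=-49, T(9)=-58, T(10)=-67, T(11)=-76, T(12)=-85, T(13)=-94, T(14)=-103, T(15)=-112, T(16)=-121, T(17)=-130; answer -130

-130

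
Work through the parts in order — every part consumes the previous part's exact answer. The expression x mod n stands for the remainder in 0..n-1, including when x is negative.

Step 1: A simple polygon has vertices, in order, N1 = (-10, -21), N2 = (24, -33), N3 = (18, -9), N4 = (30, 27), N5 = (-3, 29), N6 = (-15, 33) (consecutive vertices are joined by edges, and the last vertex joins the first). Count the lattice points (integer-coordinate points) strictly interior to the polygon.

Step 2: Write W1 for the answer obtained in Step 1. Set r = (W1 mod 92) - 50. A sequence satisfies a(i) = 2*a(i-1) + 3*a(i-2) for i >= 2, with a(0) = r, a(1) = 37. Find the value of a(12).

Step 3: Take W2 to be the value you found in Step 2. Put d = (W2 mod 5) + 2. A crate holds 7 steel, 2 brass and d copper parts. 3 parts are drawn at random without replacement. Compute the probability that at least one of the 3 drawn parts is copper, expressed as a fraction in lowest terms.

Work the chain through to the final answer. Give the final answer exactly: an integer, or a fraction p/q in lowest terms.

Step 1: cross terms: (-10*-33 - 24*-21)=834, (24*-9 - 18*-33)=378, (18*27 - 30*-9)=756, (30*29 - -3*27)=951, (-3*33 - -15*29)=336, (-15*-21 - -10*33)=645; twice the area = |3900| = 3900; area = 1950; boundary points = 2 + 6 + 12 + 1 + 4 + 1 = 26; strictly interior points = area - boundary/2 + 1 = 1938; answer 1938
Step 2: W1 = 1938; r = -44; a(2) = 2*(37) + 3*(-44) = -58; iterating: a(2)=-58, a(3)=-5, a(4)=-184, a(5)=-383, a(6)=-1318, a(7)=-3785, a(8)=-11524, a(9)=-34403, a(10)=-103378, a(11)=-309965, a(12)=-930064; answer -930064
Step 3: W2 = -930064; d = 3; total draws C(12,3) = 220; complement C(9,3) = 84; favorable 220 - 84 = 136; P = 34/55; answer 34/55

34/55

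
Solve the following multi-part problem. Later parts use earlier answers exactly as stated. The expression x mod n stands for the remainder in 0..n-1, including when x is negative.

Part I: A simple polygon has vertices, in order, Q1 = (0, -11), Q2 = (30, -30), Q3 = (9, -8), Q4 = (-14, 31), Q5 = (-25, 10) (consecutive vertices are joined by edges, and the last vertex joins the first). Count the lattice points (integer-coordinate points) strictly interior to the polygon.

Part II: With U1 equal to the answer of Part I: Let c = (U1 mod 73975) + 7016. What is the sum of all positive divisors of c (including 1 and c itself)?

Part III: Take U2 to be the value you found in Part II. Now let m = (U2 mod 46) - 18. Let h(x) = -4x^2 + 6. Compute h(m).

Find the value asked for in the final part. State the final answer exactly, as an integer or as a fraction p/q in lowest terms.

Part I: cross terms: (0*-30 - 30*-11)=330, (30*-8 - 9*-30)=30, (9*31 - -14*-8)=167, (-14*10 - -25*31)=635, (-25*-11 - 0*10)=275; twice the area = |1437| = 1437; area = 1437/2; boundary points = 1 + 1 + 1 + 1 + 1 = 5; strictly interior points = area - boundary/2 + 1 = 717; answer 717
Part II: U1 = 717; c = 7733; 7733 = 11 * 19 * 37; sigma = (1 + 11) * (1 + 19) * (1 + 37) = 12 * 20 * 38 = 9120; answer 9120
Part III: U2 = 9120; m = -6; -4*(-6)^2 + 6 = (-144) + (6) = -138; answer -138

-138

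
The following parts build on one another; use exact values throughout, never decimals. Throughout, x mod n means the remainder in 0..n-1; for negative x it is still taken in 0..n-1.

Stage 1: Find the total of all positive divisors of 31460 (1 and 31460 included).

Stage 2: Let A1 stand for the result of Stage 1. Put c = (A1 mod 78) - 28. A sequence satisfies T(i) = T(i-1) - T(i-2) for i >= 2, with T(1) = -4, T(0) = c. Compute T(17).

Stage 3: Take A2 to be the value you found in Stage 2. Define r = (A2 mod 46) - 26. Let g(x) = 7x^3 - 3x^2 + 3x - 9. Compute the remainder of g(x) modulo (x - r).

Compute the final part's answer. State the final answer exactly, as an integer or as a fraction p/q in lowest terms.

-83

Stage 1: 31460 = 2^2 * 5 * 11^2 * 13; sigma = (1 + 2 + 4) * (1 + 5) * (1 + 11 + 121) * (1 + 13) = 7 * 6 * 133 * 14 = 78204; answer 78204
Stage 2: A1 = 78204; c = 20; T(2) = 1*(-4) - 1*(20) = -24; iterating: T(2)=-24, T(3)=-20, T(4)=4, T(5)=24, T(6)=20, T(7)=-4, T(8)=-24, T(9)=-20, T(10)=4, T(11)=24, T(12)=20, T(13)=-4, T(14)=-24, T(15)=-20, T(16)=4, T(17)=24; answer 24
Stage 3: A2 = 24; r = -2; remainder = value at the root: 7*(-2)^3 - 3*(-2)^2 + 3*(-2)^1 - 9 = (-56) + (-12) + (-6) + (-9) = -83; answer -83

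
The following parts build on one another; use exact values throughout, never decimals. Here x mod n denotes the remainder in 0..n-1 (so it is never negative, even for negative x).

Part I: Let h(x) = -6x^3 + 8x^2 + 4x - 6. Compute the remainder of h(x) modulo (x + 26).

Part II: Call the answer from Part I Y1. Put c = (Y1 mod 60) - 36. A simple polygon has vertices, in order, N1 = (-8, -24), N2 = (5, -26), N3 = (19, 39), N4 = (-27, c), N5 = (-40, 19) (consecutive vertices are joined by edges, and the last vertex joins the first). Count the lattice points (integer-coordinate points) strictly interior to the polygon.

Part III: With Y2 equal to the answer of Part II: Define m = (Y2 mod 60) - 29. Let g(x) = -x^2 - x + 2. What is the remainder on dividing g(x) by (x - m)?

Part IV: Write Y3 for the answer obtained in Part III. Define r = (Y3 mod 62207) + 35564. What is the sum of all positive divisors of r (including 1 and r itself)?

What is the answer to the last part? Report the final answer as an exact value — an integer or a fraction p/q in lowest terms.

148800

Part I: remainder = value at the root: -6*(-26)^3 + 8*(-26)^2 + 4*(-26)^1 - 6 = (105456) + (5408) + (-104) + (-6) = 110754; answer 110754
Part II: Y1 = 110754; c = 18; cross terms: (-8*-26 - 5*-24)=328, (5*39 - 19*-26)=689, (19*18 - -27*39)=1395, (-27*19 - -40*18)=207, (-40*-24 - -8*19)=1112; twice the area = |3731| = 3731; area = 3731/2; boundary points = 1 + 1 + 1 + 1 + 1 = 5; strictly interior points = area - boundary/2 + 1 = 1864; answer 1864
Part III: Y2 = 1864; m = -25; remainder = value at the root: -1*(-25)^2 - 1*(-25)^1 + 2 = (-625) + (25) + (2) = -598; answer -598
Part IV: Y3 = -598; r = 97173; 97173 = 3^3 * 59 * 61; sigma = (1 + 3 + 9 + 27) * (1 + 59) * (1 + 61) = 40 * 60 * 62 = 148800; answer 148800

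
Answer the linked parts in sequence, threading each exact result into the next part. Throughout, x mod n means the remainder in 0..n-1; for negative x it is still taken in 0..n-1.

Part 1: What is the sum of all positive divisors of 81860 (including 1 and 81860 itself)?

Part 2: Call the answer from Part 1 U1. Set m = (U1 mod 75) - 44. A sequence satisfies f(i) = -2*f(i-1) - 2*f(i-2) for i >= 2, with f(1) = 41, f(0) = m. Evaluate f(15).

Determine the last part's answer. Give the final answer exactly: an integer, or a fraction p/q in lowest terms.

Part 1: 81860 = 2^2 * 5 * 4093; sigma = (1 + 2 + 4) * (1 + 5) * (1 + 4093) = 7 * 6 * 4094 = 171948; answer 171948
Part 2: U1 = 171948; m = 4; f(2) = -2*(41) - 2*(4) = -90; iterating: f(2)=-90, f(3)=98, f(4)=-16, f(5)=-164, f(6)=360, f(7)=-392, f(8)=64, f(9)=656, f(10)=-1440, f(11)=1568, f(12)=-256, f(13)=-2624, f(14)=5760, f(15)=-6272; answer -6272

-6272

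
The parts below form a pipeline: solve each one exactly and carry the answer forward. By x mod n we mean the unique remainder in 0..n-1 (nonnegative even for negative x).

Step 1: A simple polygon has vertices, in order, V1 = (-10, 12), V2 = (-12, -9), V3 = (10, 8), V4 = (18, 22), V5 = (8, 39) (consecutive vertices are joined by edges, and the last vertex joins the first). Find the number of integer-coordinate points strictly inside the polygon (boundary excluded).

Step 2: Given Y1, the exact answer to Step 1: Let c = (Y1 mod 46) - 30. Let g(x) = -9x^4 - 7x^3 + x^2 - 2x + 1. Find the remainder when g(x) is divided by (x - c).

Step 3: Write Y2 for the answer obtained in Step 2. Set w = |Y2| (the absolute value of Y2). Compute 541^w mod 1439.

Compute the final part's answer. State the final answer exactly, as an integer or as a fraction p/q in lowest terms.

Step 1: cross terms: (-10*-9 - -12*12)=234, (-12*8 - 10*-9)=-6, (10*22 - 18*8)=76, (18*39 - 8*22)=526, (8*12 - -10*39)=486; twice the area = |1316| = 1316; area = 658; boundary points = 1 + 1 + 2 + 1 + 9 = 14; strictly interior points = area - boundary/2 + 1 = 652; answer 652
Step 2: Y1 = 652; c = -22; remainder = value at the root: -9*(-22)^4 - 7*(-22)^3 + 1*(-22)^2 - 2*(-22)^1 + 1 = (-2108304) + (74536) + (484) + (44) + (1) = -2033239; answer -2033239
Step 3: Y2 = -2033239; w = 2033239; squarings mod 1439: 541^1=541, 541^2=564, 541^4=77, 541^8=173, 541^16=1149, 541^32=638, 541^64=1246, 541^128=1274, 541^256=1323, 541^512=505, 541^1024=322, 541^2048=76, 541^4096=20, 541^8192=400, 541^16384=271, 541^32768=52, 541^65536=1265, 541^131072=57, 541^262144=371, 541^524288=936, 541^1048576=1184; 541^2033239 = 541^1 * 541^2 * 541^4 * 541^16 * 541^64 * 541^512 * 541^1024 * 541^65536 * 541^131072 * 541^262144 * 541^524288 * 541^1048576 = 455 (mod 1439); answer 455

455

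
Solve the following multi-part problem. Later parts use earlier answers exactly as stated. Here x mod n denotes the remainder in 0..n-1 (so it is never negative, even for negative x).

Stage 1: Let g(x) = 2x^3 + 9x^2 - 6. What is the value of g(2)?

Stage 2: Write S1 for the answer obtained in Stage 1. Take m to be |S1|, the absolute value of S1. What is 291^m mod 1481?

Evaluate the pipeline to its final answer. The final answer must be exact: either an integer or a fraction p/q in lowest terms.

686

Stage 1: 2*(2)^3 + 9*(2)^2 - 6 = (16) + (36) + (-6) = 46; answer 46
Stage 2: S1 = 46; m = 46; squarings mod 1481: 291^1=291, 291^2=264, 291^4=89, 291^8=516, 291^16=1157, 291^32=1306; 291^46 = 291^2 * 291^4 * 291^8 * 291^32 = 686 (mod 1481); answer 686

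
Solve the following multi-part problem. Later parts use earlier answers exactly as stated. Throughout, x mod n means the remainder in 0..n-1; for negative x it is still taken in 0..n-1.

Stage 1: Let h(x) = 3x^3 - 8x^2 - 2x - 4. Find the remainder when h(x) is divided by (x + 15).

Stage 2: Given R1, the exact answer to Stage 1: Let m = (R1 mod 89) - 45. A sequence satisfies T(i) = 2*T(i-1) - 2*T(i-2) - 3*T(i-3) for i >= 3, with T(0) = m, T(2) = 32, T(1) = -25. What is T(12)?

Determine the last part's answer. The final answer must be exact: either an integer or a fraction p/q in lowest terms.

78158

Stage 1: remainder = value at the root: 3*(-15)^3 - 8*(-15)^2 - 2*(-15)^1 - 4 = (-10125) + (-1800) + (30) + (-4) = -11899; answer -11899
Stage 2: R1 = -11899; m = -18; T(3) = 2*(32) - 2*(-25) - 3*(-18) = 168; iterating: T(3)=168, T(4)=347, T(5)=262, T(6)=-674, T(7)=-2913, T(8)=-5264, T(9)=-2680, T(10)=13907, T(11)=48966, T(12)=78158; answer 78158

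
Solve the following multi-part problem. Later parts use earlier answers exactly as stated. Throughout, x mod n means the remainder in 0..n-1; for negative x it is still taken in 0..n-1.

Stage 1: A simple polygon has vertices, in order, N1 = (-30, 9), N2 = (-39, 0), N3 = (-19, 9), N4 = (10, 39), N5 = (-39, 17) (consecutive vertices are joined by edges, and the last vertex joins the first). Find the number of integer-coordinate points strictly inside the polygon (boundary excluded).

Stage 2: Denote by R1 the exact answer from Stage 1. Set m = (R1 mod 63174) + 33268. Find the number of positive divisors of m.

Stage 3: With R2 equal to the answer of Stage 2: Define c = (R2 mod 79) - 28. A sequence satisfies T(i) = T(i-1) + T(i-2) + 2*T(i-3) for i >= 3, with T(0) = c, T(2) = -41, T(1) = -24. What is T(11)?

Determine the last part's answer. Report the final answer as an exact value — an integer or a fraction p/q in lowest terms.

Stage 1: cross terms: (-30*0 - -39*9)=351, (-39*9 - -19*0)=-351, (-19*39 - 10*9)=-831, (10*17 - -39*39)=1691, (-39*9 - -30*17)=159; twice the area = |1019| = 1019; area = 1019/2; boundary points = 9 + 1 + 1 + 1 + 1 = 13; strictly interior points = area - boundary/2 + 1 = 504; answer 504
Stage 2: R1 = 504; m = 33772; 33772 = 2^2 * 8443; number of divisors = (2+1) * (1+1) = 6; answer 6
Stage 3: R2 = 6; c = -22; T(3) = 1*(-41) + 1*(-24) + 2*(-22) = -109; iterating: T(3)=-109, T(4)=-198, T(5)=-389, T(6)=-805, T(7)=-1590, T(8)=-3173, T(9)=-6373, T(10)=-12726, T(11)=-25445; answer -25445

-25445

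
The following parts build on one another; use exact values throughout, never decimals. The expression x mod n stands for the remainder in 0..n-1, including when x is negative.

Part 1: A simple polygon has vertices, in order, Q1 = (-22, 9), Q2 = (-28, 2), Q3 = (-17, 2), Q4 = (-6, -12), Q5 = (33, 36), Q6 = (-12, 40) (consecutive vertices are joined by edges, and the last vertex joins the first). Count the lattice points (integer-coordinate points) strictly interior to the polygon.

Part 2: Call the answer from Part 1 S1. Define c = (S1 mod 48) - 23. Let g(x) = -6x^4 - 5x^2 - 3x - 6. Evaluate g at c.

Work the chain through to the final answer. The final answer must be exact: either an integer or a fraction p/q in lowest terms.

-231440

Part 1: cross terms: (-22*2 - -28*9)=208, (-28*2 - -17*2)=-22, (-17*-12 - -6*2)=216, (-6*36 - 33*-12)=180, (33*40 - -12*36)=1752, (-12*9 - -22*40)=772; twice the area = |3106| = 3106; area = 1553; boundary points = 1 + 11 + 1 + 3 + 1 + 1 = 18; strictly interior points = area - boundary/2 + 1 = 1545; answer 1545
Part 2: S1 = 1545; c = -14; -6*(-14)^4 - 5*(-14)^2 - 3*(-14)^1 - 6 = (-230496) + (-980) + (42) + (-6) = -231440; answer -231440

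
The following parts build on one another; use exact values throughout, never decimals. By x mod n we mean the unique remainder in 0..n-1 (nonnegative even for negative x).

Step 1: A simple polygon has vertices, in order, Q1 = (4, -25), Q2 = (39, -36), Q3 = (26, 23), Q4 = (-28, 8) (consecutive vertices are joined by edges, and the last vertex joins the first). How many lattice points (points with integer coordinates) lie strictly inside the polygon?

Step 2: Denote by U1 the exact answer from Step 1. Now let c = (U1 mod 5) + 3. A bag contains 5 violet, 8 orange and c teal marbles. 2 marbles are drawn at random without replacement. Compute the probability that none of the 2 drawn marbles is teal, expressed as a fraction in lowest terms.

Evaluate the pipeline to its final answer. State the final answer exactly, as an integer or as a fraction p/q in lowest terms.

Step 1: cross terms: (4*-36 - 39*-25)=831, (39*23 - 26*-36)=1833, (26*8 - -28*23)=852, (-28*-25 - 4*8)=668; twice the area = |4184| = 4184; area = 2092; boundary points = 1 + 1 + 3 + 1 = 6; strictly interior points = area - boundary/2 + 1 = 2090; answer 2090
Step 2: U1 = 2090; c = 3; total draws C(16,2) = 120; favorable C(13,2) = 78; P = 13/20; answer 13/20

13/20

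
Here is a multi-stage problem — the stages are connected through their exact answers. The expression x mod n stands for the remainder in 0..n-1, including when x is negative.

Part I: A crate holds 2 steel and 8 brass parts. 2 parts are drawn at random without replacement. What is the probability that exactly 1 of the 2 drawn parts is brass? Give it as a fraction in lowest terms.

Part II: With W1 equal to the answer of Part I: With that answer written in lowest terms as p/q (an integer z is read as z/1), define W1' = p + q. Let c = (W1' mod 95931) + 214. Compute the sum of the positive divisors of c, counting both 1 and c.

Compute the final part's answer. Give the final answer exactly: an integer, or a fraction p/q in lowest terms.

372

Part I: total draws C(10,2) = 45; favorable C(8,1)*C(2,1) = 16; P = 16/45; answer 16/45
Part II: W1 = 16/45; threaded value p + q = 61; c = 275; 275 = 5^2 * 11; sigma = (1 + 5 + 25) * (1 + 11) = 31 * 12 = 372; answer 372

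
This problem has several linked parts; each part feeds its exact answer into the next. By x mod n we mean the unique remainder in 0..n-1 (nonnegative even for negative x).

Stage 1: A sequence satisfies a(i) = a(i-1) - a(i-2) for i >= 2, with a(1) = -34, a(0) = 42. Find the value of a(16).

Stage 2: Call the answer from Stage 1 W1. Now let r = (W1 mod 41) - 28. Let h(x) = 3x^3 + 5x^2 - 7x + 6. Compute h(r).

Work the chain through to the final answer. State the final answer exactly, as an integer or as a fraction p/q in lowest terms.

Stage 1: a(2) = 1*(-34) - 1*(42) = -76; iterating: a(2)=-76, a(3)=-42, a(4)=34, a(5)=76, a(6)=42, a(7)=-34, a(8)=-76, a(9)=-42, a(10)=34, a(11)=76, a(12)=42, a(13)=-34, a(14)=-76, a(15)=-42, a(16)=34; answer 34
Stage 2: W1 = 34; r = 6; 3*(6)^3 + 5*(6)^2 - 7*(6)^1 + 6 = (648) + (180) + (-42) + (6) = 792; answer 792

792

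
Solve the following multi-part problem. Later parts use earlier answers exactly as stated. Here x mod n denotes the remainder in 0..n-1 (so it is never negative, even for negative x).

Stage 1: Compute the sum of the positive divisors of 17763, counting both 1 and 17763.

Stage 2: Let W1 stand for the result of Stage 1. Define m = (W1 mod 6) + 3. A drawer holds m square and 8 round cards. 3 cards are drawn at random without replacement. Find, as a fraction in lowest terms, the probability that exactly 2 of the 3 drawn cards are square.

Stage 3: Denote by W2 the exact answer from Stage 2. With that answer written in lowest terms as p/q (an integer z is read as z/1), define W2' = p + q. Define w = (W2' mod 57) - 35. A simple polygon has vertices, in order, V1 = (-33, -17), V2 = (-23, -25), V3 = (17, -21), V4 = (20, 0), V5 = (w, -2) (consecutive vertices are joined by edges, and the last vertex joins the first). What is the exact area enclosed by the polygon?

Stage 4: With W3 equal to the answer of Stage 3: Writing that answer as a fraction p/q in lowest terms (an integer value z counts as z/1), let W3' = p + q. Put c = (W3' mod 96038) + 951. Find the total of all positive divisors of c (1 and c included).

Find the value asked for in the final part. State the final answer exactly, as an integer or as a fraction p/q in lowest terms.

6912

Stage 1: 17763 = 3 * 31 * 191; sigma = (1 + 3) * (1 + 31) * (1 + 191) = 4 * 32 * 192 = 24576; answer 24576
Stage 2: W1 = 24576; m = 3; total draws C(11,3) = 165; favorable C(3,2)*C(8,1) = 24; P = 8/55; answer 8/55
Stage 3: W2 = 8/55; threaded value p + q = 63; w = -29; cross terms: (-33*-25 - -23*-17)=434, (-23*-21 - 17*-25)=908, (17*0 - 20*-21)=420, (20*-2 - -29*0)=-40, (-29*-17 - -33*-2)=427; twice the area = |2149| = 2149; area = 2149/2; answer 2149/2
Stage 4: W3 = 2149/2; threaded value p + q = 2151; c = 3102; 3102 = 2 * 3 * 11 * 47; sigma = (1 + 2) * (1 + 3) * (1 + 11) * (1 + 47) = 3 * 4 * 12 * 48 = 6912; answer 6912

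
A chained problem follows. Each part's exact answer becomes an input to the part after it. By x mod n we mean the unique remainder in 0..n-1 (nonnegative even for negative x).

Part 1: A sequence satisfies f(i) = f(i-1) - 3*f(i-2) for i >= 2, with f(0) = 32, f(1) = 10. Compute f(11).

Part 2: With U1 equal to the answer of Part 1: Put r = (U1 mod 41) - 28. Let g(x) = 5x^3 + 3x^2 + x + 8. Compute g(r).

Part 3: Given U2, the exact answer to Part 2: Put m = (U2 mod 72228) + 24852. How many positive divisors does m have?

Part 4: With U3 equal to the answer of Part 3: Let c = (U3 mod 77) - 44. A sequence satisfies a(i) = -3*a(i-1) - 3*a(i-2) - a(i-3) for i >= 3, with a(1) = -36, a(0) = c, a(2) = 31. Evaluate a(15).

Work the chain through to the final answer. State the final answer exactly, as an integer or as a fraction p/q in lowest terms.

7405

Part 1: f(2) = 1*(10) - 3*(32) = -86; iterating: f(2)=-86, f(3)=-116, f(4)=142, f(5)=490, f(6)=64, f(7)=-1406, f(8)=-1598, f(9)=2620, f(10)=7414, f(11)=-446; answer -446
Part 2: U1 = -446; r = -23; 5*(-23)^3 + 3*(-23)^2 + 1*(-23)^1 + 8 = (-60835) + (1587) + (-23) + (8) = -59263; answer -59263
Part 3: U2 = -59263; m = 37817; 37817 = 13 * 2909; number of divisors = (1+1) * (1+1) = 4; answer 4
Part 4: U3 = 4; c = -40; a(3) = -3*(31) - 3*(-36) - 1*(-40) = 55; iterating: a(3)=55, a(4)=-222, a(5)=470, a(6)=-799, a(7)=1209, a(8)=-1700, a(9)=2272, a(10)=-2925, a(11)=3659, a(12)=-4474, a(13)=5370, a(14)=-6347, a(15)=7405; answer 7405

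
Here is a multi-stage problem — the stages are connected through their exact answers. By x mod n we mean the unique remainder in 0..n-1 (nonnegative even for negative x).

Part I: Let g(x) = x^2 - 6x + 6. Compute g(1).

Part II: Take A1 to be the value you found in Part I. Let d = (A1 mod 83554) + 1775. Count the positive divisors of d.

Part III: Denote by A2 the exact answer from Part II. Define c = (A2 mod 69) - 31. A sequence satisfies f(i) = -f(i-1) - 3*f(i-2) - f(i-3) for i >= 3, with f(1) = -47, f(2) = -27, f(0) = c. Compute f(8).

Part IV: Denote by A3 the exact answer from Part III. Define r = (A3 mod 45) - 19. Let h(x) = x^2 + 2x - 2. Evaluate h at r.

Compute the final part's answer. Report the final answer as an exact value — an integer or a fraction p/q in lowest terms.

Part I: 1*(1)^2 - 6*(1)^1 + 6 = (1) + (-6) + (6) = 1; answer 1
Part II: A1 = 1; d = 1776; 1776 = 2^4 * 3 * 37; number of divisors = (4+1) * (1+1) * (1+1) = 20; answer 20
Part III: A2 = 20; c = -11; f(3) = -1*(-27) - 3*(-47) - 1*(-11) = 179; iterating: f(3)=179, f(4)=-51, f(5)=-459, f(6)=433, f(7)=995, f(8)=-1835; answer -1835
Part IV: A3 = -1835; r = -9; 1*(-9)^2 + 2*(-9)^1 - 2 = (81) + (-18) + (-2) = 61; answer 61

61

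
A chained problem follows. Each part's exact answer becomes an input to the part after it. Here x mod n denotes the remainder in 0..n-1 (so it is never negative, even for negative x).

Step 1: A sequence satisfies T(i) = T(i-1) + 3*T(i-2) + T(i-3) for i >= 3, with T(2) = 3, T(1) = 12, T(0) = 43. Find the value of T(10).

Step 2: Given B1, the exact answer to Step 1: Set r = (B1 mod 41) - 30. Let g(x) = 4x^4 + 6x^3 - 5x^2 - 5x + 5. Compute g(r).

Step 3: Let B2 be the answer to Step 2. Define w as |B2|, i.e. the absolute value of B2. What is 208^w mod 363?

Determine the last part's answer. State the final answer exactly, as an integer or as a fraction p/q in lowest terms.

142

Step 1: T(3) = 1*(3) + 3*(12) + 1*(43) = 82; iterating: T(3)=82, T(4)=103, T(5)=352, T(6)=743, T(7)=1902, T(8)=4483, T(9)=10932, T(10)=26283; answer 26283
Step 2: B1 = 26283; r = -28; 4*(-28)^4 + 6*(-28)^3 - 5*(-28)^2 - 5*(-28)^1 + 5 = (2458624) + (-131712) + (-3920) + (140) + (5) = 2323137; answer 2323137
Step 3: B2 = 2323137; w = 2323137; squarings mod 363: 208^1=208, 208^2=67, 208^4=133, 208^8=265, 208^16=166, 208^32=331, 208^64=298, 208^128=232, 208^256=100, 208^512=199, 208^1024=34, 208^2048=67, 208^4096=133, 208^8192=265, 208^16384=166, 208^32768=331, 208^65536=298, 208^131072=232, 208^262144=100, 208^524288=199, 208^1048576=34, 208^2097152=67; 208^2323137 = 208^1 * 208^64 * 208^128 * 208^512 * 208^4096 * 208^8192 * 208^16384 * 208^65536 * 208^131072 * 208^2097152 = 142 (mod 363); answer 142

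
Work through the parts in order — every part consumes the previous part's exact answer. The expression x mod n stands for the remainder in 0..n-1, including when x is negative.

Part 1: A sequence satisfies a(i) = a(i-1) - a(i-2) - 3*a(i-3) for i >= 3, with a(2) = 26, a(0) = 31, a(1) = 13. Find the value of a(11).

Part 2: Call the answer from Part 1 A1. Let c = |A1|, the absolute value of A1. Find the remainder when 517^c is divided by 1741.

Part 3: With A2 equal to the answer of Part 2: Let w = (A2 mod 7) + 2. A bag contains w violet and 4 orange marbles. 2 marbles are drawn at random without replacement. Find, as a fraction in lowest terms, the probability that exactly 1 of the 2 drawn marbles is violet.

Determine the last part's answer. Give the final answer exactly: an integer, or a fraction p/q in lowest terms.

8/15

Part 1: a(3) = 1*(26) - 1*(13) - 3*(31) = -80; iterating: a(3)=-80, a(4)=-145, a(5)=-143, a(6)=242, a(7)=820, a(8)=1007, a(9)=-539, a(10)=-4006, a(11)=-6488; answer -6488
Part 2: A1 = -6488; c = 6488; squarings mod 1741: 517^1=517, 517^2=916, 517^4=1635, 517^8=790, 517^16=822, 517^32=176, 517^64=1379, 517^128=469, 517^256=595, 517^512=602, 517^1024=276, 517^2048=1313, 517^4096=379; 517^6488 = 517^8 * 517^16 * 517^64 * 517^256 * 517^2048 * 517^4096 = 1596 (mod 1741); answer 1596
Part 3: A2 = 1596; w = 2; total draws C(6,2) = 15; favorable C(2,1)*C(4,1) = 8; P = 8/15; answer 8/15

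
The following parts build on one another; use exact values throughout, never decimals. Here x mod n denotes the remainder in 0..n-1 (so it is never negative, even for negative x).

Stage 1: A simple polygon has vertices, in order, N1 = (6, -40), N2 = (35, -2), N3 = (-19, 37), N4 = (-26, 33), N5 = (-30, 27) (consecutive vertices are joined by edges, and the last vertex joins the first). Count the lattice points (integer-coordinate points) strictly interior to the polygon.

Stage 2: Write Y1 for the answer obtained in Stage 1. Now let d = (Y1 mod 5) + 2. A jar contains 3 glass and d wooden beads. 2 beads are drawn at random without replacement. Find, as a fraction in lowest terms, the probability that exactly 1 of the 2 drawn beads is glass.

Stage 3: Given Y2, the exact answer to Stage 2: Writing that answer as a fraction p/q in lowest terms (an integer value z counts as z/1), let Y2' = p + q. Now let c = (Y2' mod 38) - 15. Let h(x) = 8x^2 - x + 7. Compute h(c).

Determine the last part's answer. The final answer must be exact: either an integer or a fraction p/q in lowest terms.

Stage 1: cross terms: (6*-2 - 35*-40)=1388, (35*37 - -19*-2)=1257, (-19*33 - -26*37)=335, (-26*27 - -30*33)=288, (-30*-40 - 6*27)=1038; twice the area = |4306| = 4306; area = 2153; boundary points = 1 + 3 + 1 + 2 + 1 = 8; strictly interior points = area - boundary/2 + 1 = 2150; answer 2150
Stage 2: Y1 = 2150; d = 2; total draws C(5,2) = 10; favorable C(3,1)*C(2,1) = 6; P = 3/5; answer 3/5
Stage 3: Y2 = 3/5; threaded value p + q = 8; c = -7; 8*(-7)^2 - 1*(-7)^1 + 7 = (392) + (7) + (7) = 406; answer 406

406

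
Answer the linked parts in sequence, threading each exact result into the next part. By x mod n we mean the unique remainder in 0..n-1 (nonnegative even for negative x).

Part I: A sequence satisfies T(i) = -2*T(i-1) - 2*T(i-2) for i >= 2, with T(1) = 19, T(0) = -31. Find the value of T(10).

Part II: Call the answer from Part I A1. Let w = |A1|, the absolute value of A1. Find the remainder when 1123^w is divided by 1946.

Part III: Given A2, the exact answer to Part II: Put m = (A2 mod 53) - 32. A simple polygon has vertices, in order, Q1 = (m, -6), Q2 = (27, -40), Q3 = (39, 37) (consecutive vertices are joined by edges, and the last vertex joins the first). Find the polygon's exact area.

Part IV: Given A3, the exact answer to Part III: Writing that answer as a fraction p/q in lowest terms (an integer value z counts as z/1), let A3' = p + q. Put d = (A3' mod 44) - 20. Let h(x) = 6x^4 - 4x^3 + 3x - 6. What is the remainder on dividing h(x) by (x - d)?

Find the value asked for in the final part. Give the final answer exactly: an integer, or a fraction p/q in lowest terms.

Part I: T(2) = -2*(19) - 2*(-31) = 24; iterating: T(2)=24, T(3)=-86, T(4)=124, T(5)=-76, T(6)=-96, T(7)=344, T(8)=-496, T(9)=304, T(10)=384; answer 384
Part II: A1 = 384; w = 384; squarings mod 1946: 1123^1=1123, 1123^2=121, 1123^4=1019, 1123^8=1143, 1123^16=683, 1123^32=1395, 1123^64=25, 1123^128=625, 1123^256=1425; 1123^384 = 1123^128 * 1123^256 = 1303 (mod 1946); answer 1303
Part III: A2 = 1303; m = -1; cross terms: (-1*-40 - 27*-6)=202, (27*37 - 39*-40)=2559, (39*-6 - -1*37)=-197; twice the area = |2564| = 2564; area = 1282; answer 1282
Part IV: A3 = 1282; threaded value p + q = 1283; d = -13; remainder = value at the root: 6*(-13)^4 - 4*(-13)^3 + 3*(-13)^1 - 6 = (171366) + (8788) + (-39) + (-6) = 180109; answer 180109

180109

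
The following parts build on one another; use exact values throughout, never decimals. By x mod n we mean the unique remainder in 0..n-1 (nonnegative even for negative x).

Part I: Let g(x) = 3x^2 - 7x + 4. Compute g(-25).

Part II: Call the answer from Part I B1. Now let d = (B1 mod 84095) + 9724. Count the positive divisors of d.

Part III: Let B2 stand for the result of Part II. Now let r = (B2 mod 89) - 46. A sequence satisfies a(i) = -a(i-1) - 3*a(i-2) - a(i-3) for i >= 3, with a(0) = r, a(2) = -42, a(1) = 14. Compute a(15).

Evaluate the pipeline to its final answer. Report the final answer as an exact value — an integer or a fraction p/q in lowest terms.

10006

Part I: 3*(-25)^2 - 7*(-25)^1 + 4 = (1875) + (175) + (4) = 2054; answer 2054
Part II: B1 = 2054; d = 11778; 11778 = 2 * 3 * 13 * 151; number of divisors = (1+1) * (1+1) * (1+1) * (1+1) = 16; answer 16
Part III: B2 = 16; r = -30; a(3) = -1*(-42) - 3*(14) - 1*(-30) = 30; iterating: a(3)=30, a(4)=82, a(5)=-130, a(6)=-146, a(7)=454, a(8)=114, a(9)=-1330, a(10)=534, a(11)=3342, a(12)=-3614, a(13)=-6946, a(14)=14446, a(15)=10006; answer 10006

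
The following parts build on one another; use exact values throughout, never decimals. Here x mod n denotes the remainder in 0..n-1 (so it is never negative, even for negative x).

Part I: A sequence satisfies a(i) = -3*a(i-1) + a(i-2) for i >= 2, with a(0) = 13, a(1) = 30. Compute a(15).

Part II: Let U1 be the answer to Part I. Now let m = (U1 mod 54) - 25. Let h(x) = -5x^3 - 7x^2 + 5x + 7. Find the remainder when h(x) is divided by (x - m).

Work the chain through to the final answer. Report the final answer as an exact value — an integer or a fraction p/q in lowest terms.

Part I: a(2) = -3*(30) + 1*(13) = -77; iterating: a(2)=-77, a(3)=261, a(4)=-860, a(5)=2841, a(6)=-9383, a(7)=30990, a(8)=-102353, a(9)=338049, a(10)=-1116500, a(11)=3687549, a(12)=-12179147, a(13)=40224990, a(14)=-132854117, a(15)=438787341; answer 438787341
Part II: U1 = 438787341; m = 2; remainder = value at the root: -5*(2)^3 - 7*(2)^2 + 5*(2)^1 + 7 = (-40) + (-28) + (10) + (7) = -51; answer -51

-51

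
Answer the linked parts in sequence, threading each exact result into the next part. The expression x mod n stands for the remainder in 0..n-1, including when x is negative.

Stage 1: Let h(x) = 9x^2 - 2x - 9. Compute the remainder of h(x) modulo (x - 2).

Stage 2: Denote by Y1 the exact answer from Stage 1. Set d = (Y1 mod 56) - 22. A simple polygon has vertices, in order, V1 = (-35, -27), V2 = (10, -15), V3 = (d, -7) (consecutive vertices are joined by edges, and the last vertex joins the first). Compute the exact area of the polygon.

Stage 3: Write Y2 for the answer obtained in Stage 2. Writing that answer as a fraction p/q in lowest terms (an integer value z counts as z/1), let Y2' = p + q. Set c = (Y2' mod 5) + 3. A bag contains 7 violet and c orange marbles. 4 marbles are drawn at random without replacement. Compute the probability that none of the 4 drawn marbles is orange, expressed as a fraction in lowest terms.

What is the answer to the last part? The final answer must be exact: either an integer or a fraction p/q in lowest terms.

1/6

Stage 1: remainder = value at the root: 9*(2)^2 - 2*(2)^1 - 9 = (36) + (-4) + (-9) = 23; answer 23
Stage 2: Y1 = 23; d = 1; cross terms: (-35*-15 - 10*-27)=795, (10*-7 - 1*-15)=-55, (1*-27 - -35*-7)=-272; twice the area = |468| = 468; area = 234; answer 234
Stage 3: Y2 = 234; threaded value p + q = 235; c = 3; total draws C(10,4) = 210; favorable C(7,4) = 35; P = 1/6; answer 1/6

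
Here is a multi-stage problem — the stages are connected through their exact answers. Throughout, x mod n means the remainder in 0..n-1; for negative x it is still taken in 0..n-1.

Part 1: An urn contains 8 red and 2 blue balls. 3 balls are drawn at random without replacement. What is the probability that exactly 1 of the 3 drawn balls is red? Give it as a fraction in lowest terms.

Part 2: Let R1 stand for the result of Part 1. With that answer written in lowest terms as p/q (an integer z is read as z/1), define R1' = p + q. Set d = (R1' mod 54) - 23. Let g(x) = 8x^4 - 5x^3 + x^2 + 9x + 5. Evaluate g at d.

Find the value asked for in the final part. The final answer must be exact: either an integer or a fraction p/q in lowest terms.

Part 1: total draws C(10,3) = 120; favorable C(8,1)*C(2,2) = 8; P = 1/15; answer 1/15
Part 2: R1 = 1/15; threaded value p + q = 16; d = -7; 8*(-7)^4 - 5*(-7)^3 + 1*(-7)^2 + 9*(-7)^1 + 5 = (19208) + (1715) + (49) + (-63) + (5) = 20914; answer 20914

20914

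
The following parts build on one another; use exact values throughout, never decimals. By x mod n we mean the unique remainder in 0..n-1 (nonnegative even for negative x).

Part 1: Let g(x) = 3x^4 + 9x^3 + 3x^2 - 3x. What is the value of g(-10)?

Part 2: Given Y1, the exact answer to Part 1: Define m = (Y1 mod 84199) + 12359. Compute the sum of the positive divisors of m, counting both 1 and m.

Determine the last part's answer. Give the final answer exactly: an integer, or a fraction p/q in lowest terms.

Part 1: 3*(-10)^4 + 9*(-10)^3 + 3*(-10)^2 - 3*(-10)^1 = (30000) + (-9000) + (300) + (30) = 21330; answer 21330
Part 2: Y1 = 21330; m = 33689; 33689 = 59 * 571; sigma = (1 + 59) * (1 + 571) = 60 * 572 = 34320; answer 34320

34320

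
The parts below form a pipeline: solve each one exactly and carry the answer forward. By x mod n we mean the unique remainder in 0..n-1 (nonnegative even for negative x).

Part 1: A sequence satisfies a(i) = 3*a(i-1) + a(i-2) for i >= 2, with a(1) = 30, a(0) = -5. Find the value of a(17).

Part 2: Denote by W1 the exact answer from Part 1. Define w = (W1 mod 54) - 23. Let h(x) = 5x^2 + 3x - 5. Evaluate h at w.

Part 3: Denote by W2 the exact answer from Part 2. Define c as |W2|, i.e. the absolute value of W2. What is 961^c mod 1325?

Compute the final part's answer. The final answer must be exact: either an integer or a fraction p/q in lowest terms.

411

Part 1: a(2) = 3*(30) + 1*(-5) = 85; iterating: a(2)=85, a(3)=285, a(4)=940, a(5)=3105, a(6)=10255, a(7)=33870, a(8)=111865, a(9)=369465, a(10)=1220260, a(11)=4030245, a(12)=13310995, a(13)=43963230, a(14)=145200685, a(15)=479565285, a(16)=1583896540, a(17)=5231254905; answer 5231254905
Part 2: W1 = 5231254905; w = 22; 5*(22)^2 + 3*(22)^1 - 5 = (2420) + (66) + (-5) = 2481; answer 2481
Part 3: W2 = 2481; c = 2481; squarings mod 1325: 961^1=961, 961^2=1321, 961^4=16, 961^8=256, 961^16=611, 961^32=996, 961^64=916, 961^128=331, 961^256=911, 961^512=471, 961^1024=566, 961^2048=1031; 961^2481 = 961^1 * 961^16 * 961^32 * 961^128 * 961^256 * 961^2048 = 411 (mod 1325); answer 411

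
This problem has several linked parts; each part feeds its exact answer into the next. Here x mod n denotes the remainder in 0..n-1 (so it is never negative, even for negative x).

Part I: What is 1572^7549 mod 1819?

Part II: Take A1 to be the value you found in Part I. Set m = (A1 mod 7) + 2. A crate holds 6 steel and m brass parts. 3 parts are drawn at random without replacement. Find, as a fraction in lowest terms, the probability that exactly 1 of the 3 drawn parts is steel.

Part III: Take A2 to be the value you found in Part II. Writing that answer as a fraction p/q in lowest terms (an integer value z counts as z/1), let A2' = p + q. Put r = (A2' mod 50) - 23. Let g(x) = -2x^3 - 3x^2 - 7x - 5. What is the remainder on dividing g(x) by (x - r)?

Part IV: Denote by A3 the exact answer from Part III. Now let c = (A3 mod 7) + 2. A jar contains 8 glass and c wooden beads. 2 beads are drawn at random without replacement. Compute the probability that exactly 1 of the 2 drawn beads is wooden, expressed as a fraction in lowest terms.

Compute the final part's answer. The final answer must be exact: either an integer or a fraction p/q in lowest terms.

48/91

Part I: squarings mod 1819: 1572^1=1572, 1572^2=982, 1572^4=254, 1572^8=851, 1572^16=239, 1572^32=732, 1572^64=1038, 1572^128=596, 1572^256=511, 1572^512=1004, 1572^1024=290, 1572^2048=426, 1572^4096=1395; 1572^7549 = 1572^1 * 1572^4 * 1572^8 * 1572^16 * 1572^32 * 1572^64 * 1572^256 * 1572^1024 * 1572^2048 * 1572^4096 = 876 (mod 1819); answer 876
Part II: A1 = 876; m = 3; total draws C(9,3) = 84; favorable C(6,1)*C(3,2) = 18; P = 3/14; answer 3/14
Part III: A2 = 3/14; threaded value p + q = 17; r = -6; remainder = value at the root: -2*(-6)^3 - 3*(-6)^2 - 7*(-6)^1 - 5 = (432) + (-108) + (42) + (-5) = 361; answer 361
Part IV: A3 = 361; c = 6; total draws C(14,2) = 91; favorable C(6,1)*C(8,1) = 48; P = 48/91; answer 48/91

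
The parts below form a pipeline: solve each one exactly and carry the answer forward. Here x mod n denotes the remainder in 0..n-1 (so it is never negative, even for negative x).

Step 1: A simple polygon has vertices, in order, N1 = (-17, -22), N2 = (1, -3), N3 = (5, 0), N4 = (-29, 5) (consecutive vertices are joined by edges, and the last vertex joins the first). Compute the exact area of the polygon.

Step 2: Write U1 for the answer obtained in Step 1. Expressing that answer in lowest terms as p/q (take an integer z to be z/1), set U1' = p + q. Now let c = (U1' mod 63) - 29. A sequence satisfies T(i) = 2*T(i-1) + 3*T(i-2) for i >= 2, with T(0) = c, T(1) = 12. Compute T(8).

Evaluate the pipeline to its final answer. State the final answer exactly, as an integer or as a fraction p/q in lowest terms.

39372

Step 1: cross terms: (-17*-3 - 1*-22)=73, (1*0 - 5*-3)=15, (5*5 - -29*0)=25, (-29*-22 - -17*5)=723; twice the area = |836| = 836; area = 418; answer 418
Step 2: U1 = 418; threaded value p + q = 419; c = 12; T(2) = 2*(12) + 3*(12) = 60; iterating: T(2)=60, T(3)=156, T(4)=492, T(5)=1452, T(6)=4380, T(7)=13116, T(8)=39372; answer 39372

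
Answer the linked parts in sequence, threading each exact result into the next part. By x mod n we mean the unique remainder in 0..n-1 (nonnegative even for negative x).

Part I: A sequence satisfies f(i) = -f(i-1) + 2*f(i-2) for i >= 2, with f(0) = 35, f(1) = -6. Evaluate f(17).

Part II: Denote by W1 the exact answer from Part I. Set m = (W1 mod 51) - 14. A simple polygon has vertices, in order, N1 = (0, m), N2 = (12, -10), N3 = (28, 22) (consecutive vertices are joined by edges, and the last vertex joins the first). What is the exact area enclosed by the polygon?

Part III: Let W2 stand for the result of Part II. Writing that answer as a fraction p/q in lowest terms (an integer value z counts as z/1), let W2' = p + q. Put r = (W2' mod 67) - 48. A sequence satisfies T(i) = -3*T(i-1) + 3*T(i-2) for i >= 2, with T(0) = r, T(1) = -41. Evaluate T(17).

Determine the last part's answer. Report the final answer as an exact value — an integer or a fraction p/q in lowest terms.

-64194405201

Part I: f(2) = -1*(-6) + 2*(35) = 76; iterating: f(2)=76, f(3)=-88, f(4)=240, f(5)=-416, f(6)=896, f(7)=-1728, f(8)=3520, f(9)=-6976, f(10)=14016, f(11)=-27968, f(12)=56000, f(13)=-111936, f(14)=223936, f(15)=-447808, f(16)=895680, f(17)=-1791296; answer -1791296
Part II: W1 = -1791296; m = 14; cross terms: (0*-10 - 12*14)=-168, (12*22 - 28*-10)=544, (28*14 - 0*22)=392; twice the area = |768| = 768; area = 384; answer 384
Part III: W2 = 384; threaded value p + q = 385; r = 2; T(2) = -3*(-41) + 3*(2) = 129; iterating: T(2)=129, T(3)=-510, T(4)=1917, T(5)=-7281, T(6)=27594, T(7)=-104625, T(8)=396657, T(9)=-1503846, T(10)=5701509, T(11)=-21616065, T(12)=81952722, T(13)=-310706361, T(14)=1177977249, T(15)=-4466050830, T(16)=16932084237, T(17)=-64194405201; answer -64194405201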